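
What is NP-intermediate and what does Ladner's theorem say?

NP-intermediate problems are in NP but neither in P nor NP-complete (assuming P != NP). Ladner's theorem proves such problems exist if P != NP. Graph isomorphism and integer factoring are candidate NP-intermediate problems -- no polynomial algorithm is known, but no NP-completeness proof exists either.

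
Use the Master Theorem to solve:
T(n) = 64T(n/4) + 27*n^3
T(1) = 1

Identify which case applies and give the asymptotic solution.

a=64, b=4, f(n)=27*n^3.
log_4(64) = 3, so n^(log_b(a)) = n^3.
f(n) = Theta(n^3), so Case 2 applies.
T(n) = Theta(n^3 log n).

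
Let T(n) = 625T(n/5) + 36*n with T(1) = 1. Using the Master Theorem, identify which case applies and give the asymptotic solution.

a=625, b=5, f(n)=36*n.
log_5(625) = 4 > 1.
Since f(n) = O(n^1) is polynomially smaller than n^4, Case 1 applies.
T(n) = Theta(n^4).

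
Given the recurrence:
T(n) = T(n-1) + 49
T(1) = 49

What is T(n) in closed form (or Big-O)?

Unrolling: T(n) = T(n-1) + 49 = T(n-2) + 2*49 = ... = T(1) + (n-1)*49 = 49 + (n-1)*49 = 49n.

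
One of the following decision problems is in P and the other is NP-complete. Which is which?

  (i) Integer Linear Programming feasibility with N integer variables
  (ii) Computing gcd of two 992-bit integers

(i) is NP-complete: ILP feasibility is NP-complete (LP relaxation is in P).
(ii) is P: the Euclidean algorithm runs in polynomial time in the bit-length.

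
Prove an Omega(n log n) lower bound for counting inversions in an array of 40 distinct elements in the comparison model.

Decision-tree argument: at any leaf, the comparisons made (with transitivity) must totally order all 40 elements -- otherwise some pair (i,j) is unordered, and an adversary can present two inputs agreeing on every comparison made but with that pair flipped, changing the inversion count by 1, so the leaf's output is wrong on one of them. Hence the tree has >= 40! leaves and height >= log_2(40!) = Omega(n log n). Modified merge sort achieves O(n log n).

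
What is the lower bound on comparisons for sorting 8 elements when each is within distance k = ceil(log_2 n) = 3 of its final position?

Partition the 8 positions into floor(n/k) blocks of k = 3 consecutive positions; any permutation within a block keeps every element within k of its final position, so there are at least (k!)^(n/k) distinguishable inputs. Lower bound: log_2((k!)^(n/k)) = (n/k) * log_2(k!) = Theta(n log k); with k = ceil(log_2 n), this is Omega(n log log n).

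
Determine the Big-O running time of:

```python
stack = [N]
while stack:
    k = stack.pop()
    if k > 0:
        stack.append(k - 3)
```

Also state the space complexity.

Time complexity: O(n).
Space complexity: O(1).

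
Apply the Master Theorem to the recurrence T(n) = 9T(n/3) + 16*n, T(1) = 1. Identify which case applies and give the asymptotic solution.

a=9, b=3, f(n)=16*n.
log_3(9) = 2 > 1.
Since f(n) = O(n^1) is polynomially smaller than n^2, Case 1 applies.
T(n) = Theta(n^2).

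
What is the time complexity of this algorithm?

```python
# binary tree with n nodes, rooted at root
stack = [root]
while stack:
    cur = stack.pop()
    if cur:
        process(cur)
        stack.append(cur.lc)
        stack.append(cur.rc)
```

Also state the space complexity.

Time complexity: O(n).
Space complexity: O(n).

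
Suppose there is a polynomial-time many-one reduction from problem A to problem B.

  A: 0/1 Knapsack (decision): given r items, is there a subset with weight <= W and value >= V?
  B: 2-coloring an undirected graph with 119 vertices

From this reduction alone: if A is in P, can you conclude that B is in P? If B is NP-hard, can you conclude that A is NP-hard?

A poly-time reduction A <=_p B transfers tractability DOWN (B easy => A easy) and hardness UP (A hard => B hard), not the reverse.
From A in P, the reduction alone does NOT give B in P: any problem in P trivially reduces to SAT, yet SAT is not known to be in P.
From B NP-hard, the reduction alone does NOT give A NP-hard: again, easy problems reduce to hard ones.
(Here in fact A is NP-complete and B is in P, so no such reduction is known -- its existence would imply P = NP; the analysis concerns only what the assumed reduction would or would not let you conclude.)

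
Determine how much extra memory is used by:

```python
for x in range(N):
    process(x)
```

Space complexity: O(1).
Only a constant amount of auxiliary storage is used; nothing grows with n.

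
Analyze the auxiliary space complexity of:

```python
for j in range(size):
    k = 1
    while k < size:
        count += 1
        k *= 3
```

Space complexity: O(1).
Only a constant amount of auxiliary storage is used; nothing grows with n.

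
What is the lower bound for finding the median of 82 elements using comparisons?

To find the median of 82 elements, every element must be compared at least once, so the lower bound is Omega(n). The BFPRT algorithm achieves O(n), making this tight.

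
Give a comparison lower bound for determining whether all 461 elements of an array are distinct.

In the algebraic decision-tree model, the YES region for element distinctness on 461 elements has 461! connected components (one per ordering). Ben-Or's theorem then gives a lower bound of Omega(log(n!)) = Omega(n log n).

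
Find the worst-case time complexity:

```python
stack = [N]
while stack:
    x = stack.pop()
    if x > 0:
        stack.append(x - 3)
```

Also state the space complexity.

Time complexity: O(n).
Space complexity: O(1).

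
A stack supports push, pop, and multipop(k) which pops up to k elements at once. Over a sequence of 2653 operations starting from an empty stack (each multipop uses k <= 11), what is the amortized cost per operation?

Each element is pushed exactly once and popped at most once (whether by pop or as part of a multipop). So the total number of individual pops over the whole sequence is at most the number of pushes, which is at most 2653. Total work <= 2 * 2653, hence O(1) amortized per operation.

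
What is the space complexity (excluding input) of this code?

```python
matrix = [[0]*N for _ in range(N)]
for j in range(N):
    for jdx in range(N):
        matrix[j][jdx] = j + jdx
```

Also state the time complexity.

Space complexity: O(n^2).
A 2D structure of size n x n is allocated.
Time complexity: O(n^2).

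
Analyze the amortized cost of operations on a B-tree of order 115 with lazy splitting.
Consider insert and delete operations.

In a B-tree of order 115, a node splits when it has 115 keys. With lazy splitting, we use potential Phi = number of full nodes + number of near-empty nodes. Each split costs O(1) but reduces potential. Between splits, at least 57 insertions must occur in that node. Amortized structural cost is O(1) per operation, plus O(log_115 n) traversal.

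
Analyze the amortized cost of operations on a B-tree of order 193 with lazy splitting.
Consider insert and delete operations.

In a B-tree of order 193, a node splits when it has 193 keys. With lazy splitting, we use potential Phi = number of full nodes + number of near-empty nodes. Each split costs O(1) but reduces potential. Between splits, at least 96 insertions must occur in that node. Amortized structural cost is O(1) per operation, plus O(log_193 n) traversal.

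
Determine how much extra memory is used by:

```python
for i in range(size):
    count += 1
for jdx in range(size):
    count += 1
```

Space complexity: O(1).
Only a constant amount of auxiliary storage is used; nothing grows with n.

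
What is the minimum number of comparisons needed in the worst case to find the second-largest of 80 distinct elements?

Lower bound: finding the max needs 80-1 comparisons. By the adversary weight-doubling argument, the max must personally win >= ceil(log_2(80)) = 7 comparisons; the 2nd-largest is among those 7 losers, needing 7-1 more comparisons. Total >= 80-1 + 7-1 = 85. A balanced knockout tournament achieves this.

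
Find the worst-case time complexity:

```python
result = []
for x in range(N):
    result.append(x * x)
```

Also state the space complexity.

Time complexity: O(n).
Space complexity: O(n).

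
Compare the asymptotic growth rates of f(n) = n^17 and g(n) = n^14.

f(n) = n^17 grows faster: n^17/n^14 = n^3 -> infinity.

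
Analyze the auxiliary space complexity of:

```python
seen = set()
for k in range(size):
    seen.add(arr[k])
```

Space complexity: O(n).
Auxiliary storage grows linearly with the input size n in the worst case.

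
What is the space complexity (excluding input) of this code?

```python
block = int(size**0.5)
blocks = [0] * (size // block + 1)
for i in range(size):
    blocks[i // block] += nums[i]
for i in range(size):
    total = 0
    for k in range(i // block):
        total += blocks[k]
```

Space complexity: O(sqrt(n)).
Storage scales with sqrt(n).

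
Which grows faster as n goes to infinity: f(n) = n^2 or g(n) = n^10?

g(n) = n^10 grows faster: n^10/n^2 = n^8 -> infinity.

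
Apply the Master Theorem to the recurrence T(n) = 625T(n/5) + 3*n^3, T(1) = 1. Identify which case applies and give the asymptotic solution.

a=625, b=5, f(n)=3*n^3.
log_5(625) = 4 > 3.
Since f(n) = O(n^3) is polynomially smaller than n^4, Case 1 applies.
T(n) = Theta(n^4).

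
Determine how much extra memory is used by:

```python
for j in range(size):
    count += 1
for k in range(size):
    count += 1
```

Space complexity: O(1).
Only a constant amount of auxiliary storage is used; nothing grows with n.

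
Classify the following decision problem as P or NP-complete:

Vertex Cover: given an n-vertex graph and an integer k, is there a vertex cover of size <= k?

This problem is NP-complete: one of Karp's 21 NP-complete problems (with k part of the input; for any fixed constant k it is in P).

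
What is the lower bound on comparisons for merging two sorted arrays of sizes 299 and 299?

Adversary argument: with sizes 299 and 299 (differing by at most 1), interleave the two arrays so that every consecutive pair in the output comes from different inputs. Then each of the 597 adjacent output pairs must be directly compared, or the algorithm cannot determine their relative order. So 597 comparisons are necessary; standard merge achieves this.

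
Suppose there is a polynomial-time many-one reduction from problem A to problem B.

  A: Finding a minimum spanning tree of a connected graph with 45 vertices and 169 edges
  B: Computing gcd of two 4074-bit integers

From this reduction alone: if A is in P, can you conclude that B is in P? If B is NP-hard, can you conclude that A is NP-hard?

A poly-time reduction A <=_p B transfers tractability DOWN (B easy => A easy) and hardness UP (A hard => B hard), not the reverse.
From A in P, the reduction alone does NOT give B in P: any problem in P trivially reduces to SAT, yet SAT is not known to be in P.
From B NP-hard, the reduction alone does NOT give A NP-hard: again, easy problems reduce to hard ones.
(Here in fact A is P and B is P.)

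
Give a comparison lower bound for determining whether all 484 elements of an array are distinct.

In the algebraic decision-tree model, the YES region for element distinctness on 484 elements has 484! connected components (one per ordering). Ben-Or's theorem then gives a lower bound of Omega(log(n!)) = Omega(n log n).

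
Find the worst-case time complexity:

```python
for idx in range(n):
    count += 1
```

Time complexity: O(n).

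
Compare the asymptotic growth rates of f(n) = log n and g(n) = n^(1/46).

g(n) = n^(1/46) grows faster: any positive power of n dominates log n.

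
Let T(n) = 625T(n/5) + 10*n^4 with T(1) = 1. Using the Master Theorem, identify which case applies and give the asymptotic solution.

a=625, b=5, f(n)=10*n^4.
log_5(625) = 4, so n^(log_b(a)) = n^4.
f(n) = Theta(n^4), so Case 2 applies.
T(n) = Theta(n^4 log n).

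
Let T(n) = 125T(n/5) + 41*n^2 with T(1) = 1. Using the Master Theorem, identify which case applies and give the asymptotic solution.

a=125, b=5, f(n)=41*n^2.
log_5(125) = 3 > 2.
Since f(n) = O(n^2) is polynomially smaller than n^3, Case 1 applies.
T(n) = Theta(n^3).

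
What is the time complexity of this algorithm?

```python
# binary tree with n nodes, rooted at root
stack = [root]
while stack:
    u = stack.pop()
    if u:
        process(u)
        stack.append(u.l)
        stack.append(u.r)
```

Time complexity: O(n).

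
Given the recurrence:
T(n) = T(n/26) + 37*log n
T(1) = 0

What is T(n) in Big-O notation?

Each of the log_26(n) levels adds O(log n). T(n) = O(log^2 n).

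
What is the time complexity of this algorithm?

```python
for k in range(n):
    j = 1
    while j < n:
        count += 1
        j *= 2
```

Time complexity: O(n log n).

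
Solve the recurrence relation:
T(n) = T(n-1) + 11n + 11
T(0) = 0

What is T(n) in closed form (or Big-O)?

Dominant term in sum is 11*sum(i, i=1..n) = 11*n*(n+1)/2 = O(n^2).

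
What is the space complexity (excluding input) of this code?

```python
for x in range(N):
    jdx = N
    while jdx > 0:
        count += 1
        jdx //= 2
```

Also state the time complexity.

Space complexity: O(1).
Only a constant amount of auxiliary storage is used; nothing grows with n.
Time complexity: O(n log n).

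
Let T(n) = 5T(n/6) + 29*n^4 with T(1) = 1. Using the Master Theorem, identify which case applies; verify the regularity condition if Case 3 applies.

a=5, b=6, f(n)=29*n^4.
log_6(5) = 0.8982 < 4.
f(n) = Omega(n^(0.8982+epsilon)) for some epsilon > 0, so Case 3 is the candidate.
Regularity: a*f(n/b) = 5*29*(n/6)^4 = (5/1296)*29*n^4 <= c*f(n) with c = 5/1296 < 1. Satisfied.
Case 3: T(n) = Theta(n^4).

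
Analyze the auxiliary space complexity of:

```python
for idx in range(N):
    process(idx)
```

Space complexity: O(1).
Only a constant amount of auxiliary storage is used; nothing grows with n.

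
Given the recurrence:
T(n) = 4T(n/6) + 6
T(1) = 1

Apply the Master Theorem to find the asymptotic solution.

a=4, b=6, f(n)=6. log_6(4) = 0.7737. Case 1 of Master Theorem: T(n) = O(n^0.7737).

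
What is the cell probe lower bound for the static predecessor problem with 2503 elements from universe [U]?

The Patrascu-Thorup lower bound shows any data structure on n = 2503 elements using O(n * polylog(n)) space requires Omega(log log U) query time. van Emde Boas trees achieve O(log log U) with O(U) space.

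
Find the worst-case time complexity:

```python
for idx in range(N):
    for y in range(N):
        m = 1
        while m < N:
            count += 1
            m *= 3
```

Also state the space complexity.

Time complexity: O(n^2 log n).
Space complexity: O(1).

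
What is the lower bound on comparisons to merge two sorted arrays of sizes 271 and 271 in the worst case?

Adversary: with |271 - 271| <= 1 the inputs can be fully interleaved so that every adjacent pair in the merged output comes from different arrays. Then each of the 541 adjacent pairs must be directly compared, or the algorithm cannot determine their relative order. Standard merge meets this bound.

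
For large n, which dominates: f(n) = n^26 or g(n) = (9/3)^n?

g(n) = (9/3)^n grows faster: (9/3)^n is exponential with base 9/3 > 1, dominating every polynomial.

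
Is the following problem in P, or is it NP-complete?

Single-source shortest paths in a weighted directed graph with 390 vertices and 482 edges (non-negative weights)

This problem is in P: Dijkstra's algorithm runs in O((V+E) log V).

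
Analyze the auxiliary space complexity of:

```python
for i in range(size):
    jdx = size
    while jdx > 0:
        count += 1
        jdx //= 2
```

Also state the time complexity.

Space complexity: O(1).
Only a constant amount of auxiliary storage is used; nothing grows with n.
Time complexity: O(n log n).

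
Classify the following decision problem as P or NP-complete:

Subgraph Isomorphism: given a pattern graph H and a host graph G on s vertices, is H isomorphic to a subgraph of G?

This problem is NP-complete: generalizes Clique and Hamiltonian Path (pattern size is part of the input).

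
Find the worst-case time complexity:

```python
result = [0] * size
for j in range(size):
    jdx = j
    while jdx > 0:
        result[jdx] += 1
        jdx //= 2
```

Time complexity: O(n log n).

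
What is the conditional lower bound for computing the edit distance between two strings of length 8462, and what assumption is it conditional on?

Under SETH (the Strong Exponential Time Hypothesis), edit distance on length-8462 strings cannot be computed in O(n^(2-epsilon)) time for any epsilon > 0 (Backurs-Indyk). The reduction is from CNF-SAT via the orthogonal vectors problem.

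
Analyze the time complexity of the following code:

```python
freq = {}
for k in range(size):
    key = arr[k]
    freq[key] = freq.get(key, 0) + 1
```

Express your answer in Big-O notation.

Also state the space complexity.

Time complexity: O(n).
Space complexity: O(n).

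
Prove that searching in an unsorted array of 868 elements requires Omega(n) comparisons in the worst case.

An adversary can always place the target in the last position checked. Until all 868 positions are examined, the target might be in any unchecked position. Therefore 868 comparisons are necessary.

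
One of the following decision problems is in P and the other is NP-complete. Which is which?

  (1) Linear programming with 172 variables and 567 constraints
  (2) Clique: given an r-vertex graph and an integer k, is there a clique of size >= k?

(1) is P: the ellipsoid and interior-point methods run in polynomial time.
(2) is NP-complete: complement of Independent Set / Vertex Cover (with k part of the input).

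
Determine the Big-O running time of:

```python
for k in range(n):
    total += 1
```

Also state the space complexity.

Time complexity: O(n).
Space complexity: O(1).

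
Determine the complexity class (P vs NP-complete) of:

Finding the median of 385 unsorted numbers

This problem is in P: linear-time selection (median-of-medians) runs in O(n).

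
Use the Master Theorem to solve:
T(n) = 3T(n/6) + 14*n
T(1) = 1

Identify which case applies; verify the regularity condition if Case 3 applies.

a=3, b=6, f(n)=14*n.
log_6(3) = 0.6131 < 1.
f(n) = Omega(n^(0.6131+epsilon)) for some epsilon > 0, so Case 3 is the candidate.
Regularity: a*f(n/b) = 3*14*(n/6)^1 = (3/6)*14*n^1 <= c*f(n) with c = 3/6 < 1. Satisfied.
Case 3: T(n) = Theta(n).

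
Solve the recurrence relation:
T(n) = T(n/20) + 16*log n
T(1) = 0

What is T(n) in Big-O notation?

Each of the log_20(n) levels adds O(log n). T(n) = O(log^2 n).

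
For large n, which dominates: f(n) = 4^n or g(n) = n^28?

f(n) = 4^n grows faster: any exponential with base > 1 dominates every polynomial.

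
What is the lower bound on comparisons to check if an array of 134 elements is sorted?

To verify 134 elements are sorted, we must compare each consecutive pair. Skipping any pair allows an adversary to swap them. Therefore 133 comparisons are necessary and sufficient.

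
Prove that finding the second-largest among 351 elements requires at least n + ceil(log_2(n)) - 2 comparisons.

Lower bound (adversary): identifying the maximum requires 351-1 comparisons (each eliminates one candidate). Assign weight 1 to each element; on each comparison the adversary lets the heavier side win and gives it the loser's weight. The max ends with weight 351, but each comparison it wins at most doubles its weight, so the max must win >= ceil(log_2(351)) = 9 comparisons. The second-largest is one of those 9 direct losers to the max, and identifying which one is largest needs >= 9-1 further comparisons. Total >= 351-1 + 9-1 = 358.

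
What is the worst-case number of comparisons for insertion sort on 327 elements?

Insertion sort on reverse-sorted input: 1 + 2 + ... + (327-1) = 53301 comparisons.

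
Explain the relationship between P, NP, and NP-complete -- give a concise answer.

P: solvable in polynomial time. NP: verifiable in polynomial time. NP-complete: in NP and at least as hard as every problem in NP (via polynomial reduction). P is a subset of NP. If any NP-complete problem is in P, then P = NP.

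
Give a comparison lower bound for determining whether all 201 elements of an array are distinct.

In the algebraic decision-tree model, the YES region for element distinctness on 201 elements has 201! connected components (one per ordering). Ben-Or's theorem then gives a lower bound of Omega(log(n!)) = Omega(n log n).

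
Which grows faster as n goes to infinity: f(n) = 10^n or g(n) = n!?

g(n) = n! grows faster: n!/10^n -> infinity by Stirling.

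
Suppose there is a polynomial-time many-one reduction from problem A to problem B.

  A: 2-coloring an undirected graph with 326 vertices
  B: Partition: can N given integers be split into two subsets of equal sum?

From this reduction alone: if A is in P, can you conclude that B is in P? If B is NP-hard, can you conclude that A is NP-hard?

A poly-time reduction A <=_p B transfers tractability DOWN (B easy => A easy) and hardness UP (A hard => B hard), not the reverse.
From A in P, the reduction alone does NOT give B in P: any problem in P trivially reduces to SAT, yet SAT is not known to be in P.
From B NP-hard, the reduction alone does NOT give A NP-hard: again, easy problems reduce to hard ones.
(Here in fact A is P and B is NP-complete.)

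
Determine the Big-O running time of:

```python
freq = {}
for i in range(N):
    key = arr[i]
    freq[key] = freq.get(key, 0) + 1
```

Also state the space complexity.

Time complexity: O(n).
Space complexity: O(n).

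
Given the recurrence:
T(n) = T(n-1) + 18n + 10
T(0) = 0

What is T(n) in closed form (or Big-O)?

Dominant term in sum is 18*sum(i, i=1..n) = 18*n*(n+1)/2 = O(n^2).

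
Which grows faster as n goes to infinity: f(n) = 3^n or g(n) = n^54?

f(n) = 3^n grows faster: any exponential with base > 1 dominates every polynomial.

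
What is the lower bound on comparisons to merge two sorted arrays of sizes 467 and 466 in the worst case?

Adversary: with |467 - 466| <= 1 the inputs can be fully interleaved so that every adjacent pair in the merged output comes from different arrays. Then each of the 932 adjacent pairs must be directly compared, or the algorithm cannot determine their relative order. Standard merge meets this bound.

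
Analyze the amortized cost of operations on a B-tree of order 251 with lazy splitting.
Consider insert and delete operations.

In a B-tree of order 251, a node splits when it has 251 keys. With lazy splitting, we use potential Phi = number of full nodes + number of near-empty nodes. Each split costs O(1) but reduces potential. Between splits, at least 125 insertions must occur in that node. Amortized structural cost is O(1) per operation, plus O(log_251 n) traversal.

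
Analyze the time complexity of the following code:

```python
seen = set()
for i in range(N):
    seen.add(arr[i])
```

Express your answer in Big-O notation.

Time complexity: O(n).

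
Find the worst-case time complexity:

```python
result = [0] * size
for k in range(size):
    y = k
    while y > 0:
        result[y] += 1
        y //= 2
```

Time complexity: O(n log n).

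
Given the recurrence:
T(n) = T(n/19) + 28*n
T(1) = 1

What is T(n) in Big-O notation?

Geometric series: 28*n*(1 + 1/19 + 1/19^2 + ...) = O(n). T(n) = O(n).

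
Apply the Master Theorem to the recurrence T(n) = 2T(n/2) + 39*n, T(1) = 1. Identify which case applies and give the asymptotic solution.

a=2, b=2, f(n)=39*n.
log_2(2) = 1, so n^(log_b(a)) = n.
f(n) = Theta(n), so Case 2 applies.
T(n) = Theta(n log n).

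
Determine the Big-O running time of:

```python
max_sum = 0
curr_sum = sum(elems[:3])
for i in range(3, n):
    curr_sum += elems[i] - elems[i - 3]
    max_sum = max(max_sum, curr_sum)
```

Time complexity: O(n).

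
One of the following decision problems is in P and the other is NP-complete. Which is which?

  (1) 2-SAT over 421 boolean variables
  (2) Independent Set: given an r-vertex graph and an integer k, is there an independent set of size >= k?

(1) is P: 2-SAT is solvable in linear time via implication-graph SCCs.
(2) is NP-complete: complement of Clique (with k part of the input).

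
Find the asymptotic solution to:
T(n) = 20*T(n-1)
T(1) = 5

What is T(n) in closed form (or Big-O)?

Each step multiplies by 20. T(n) = T(1)*20^(n-1) = 5*20^(n-1).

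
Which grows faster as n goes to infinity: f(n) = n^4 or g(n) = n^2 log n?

f(n) = n^4 grows faster: n^4 / (n^2 log n) = n^2/log n -> infinity.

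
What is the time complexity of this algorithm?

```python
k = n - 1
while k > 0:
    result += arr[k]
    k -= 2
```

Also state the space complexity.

Time complexity: O(n).
Space complexity: O(1).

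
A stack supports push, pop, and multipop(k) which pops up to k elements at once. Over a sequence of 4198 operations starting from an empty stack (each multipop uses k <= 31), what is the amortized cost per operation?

Each element is pushed exactly once and popped at most once (whether by pop or as part of a multipop). So the total number of individual pops over the whole sequence is at most the number of pushes, which is at most 4198. Total work <= 2 * 4198, hence O(1) amortized per operation.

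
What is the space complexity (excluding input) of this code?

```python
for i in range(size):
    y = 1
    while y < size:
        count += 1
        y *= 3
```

Space complexity: O(1).
Only a constant amount of auxiliary storage is used; nothing grows with n.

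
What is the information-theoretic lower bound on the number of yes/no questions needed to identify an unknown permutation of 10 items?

There are 10! = 3628800 permutations. Each yes/no question gives at most 1 bit, so at least ceil(log_2(3628800)) = 22 questions are needed.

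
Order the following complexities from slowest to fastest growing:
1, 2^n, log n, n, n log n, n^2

Ordered by growth rate: 1 < log n < n < n log n < n^2 < 2^n.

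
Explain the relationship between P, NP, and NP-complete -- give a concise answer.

P: solvable in polynomial time. NP: verifiable in polynomial time. NP-complete: in NP and at least as hard as every problem in NP (via polynomial reduction). P is a subset of NP. If any NP-complete problem is in P, then P = NP.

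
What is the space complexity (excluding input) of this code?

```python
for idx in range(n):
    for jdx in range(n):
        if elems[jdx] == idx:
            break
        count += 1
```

Space complexity: O(1).
Only a constant amount of auxiliary storage is used; nothing grows with n.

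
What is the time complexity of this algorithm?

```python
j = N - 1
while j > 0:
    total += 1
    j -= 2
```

Time complexity: O(n).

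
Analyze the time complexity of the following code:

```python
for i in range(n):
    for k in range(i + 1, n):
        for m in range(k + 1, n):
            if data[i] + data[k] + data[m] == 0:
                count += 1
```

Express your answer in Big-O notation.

Time complexity: O(n^3).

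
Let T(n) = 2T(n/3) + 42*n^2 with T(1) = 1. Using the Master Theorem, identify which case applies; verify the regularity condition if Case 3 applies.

a=2, b=3, f(n)=42*n^2.
log_3(2) = 0.6309 < 2.
f(n) = Omega(n^(0.6309+epsilon)) for some epsilon > 0, so Case 3 is the candidate.
Regularity: a*f(n/b) = 2*42*(n/3)^2 = (2/9)*42*n^2 <= c*f(n) with c = 2/9 < 1. Satisfied.
Case 3: T(n) = Theta(n^2).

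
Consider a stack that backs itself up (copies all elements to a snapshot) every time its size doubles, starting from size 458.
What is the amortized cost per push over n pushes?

Backups occur at sizes 458, 916, 1832, ..., copying 458 + 916 + 1832 + ... <= 2n elements total (geometric series). Spread over n pushes, the amortized backup cost is O(1) per push.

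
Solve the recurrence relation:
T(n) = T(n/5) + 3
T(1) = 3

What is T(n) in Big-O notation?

Each step divides n by 5 and adds 3. After log_5(n) steps, T(n) = O(log n).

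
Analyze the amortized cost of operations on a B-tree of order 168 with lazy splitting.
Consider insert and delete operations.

In a B-tree of order 168, a node splits when it has 168 keys. With lazy splitting, we use potential Phi = number of full nodes + number of near-empty nodes. Each split costs O(1) but reduces potential. Between splits, at least 84 insertions must occur in that node. Amortized structural cost is O(1) per operation, plus O(log_168 n) traversal.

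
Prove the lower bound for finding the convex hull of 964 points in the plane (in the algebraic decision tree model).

Reduction from sorting: given 964 numbers x_1,...,x_{964}, map x_i to the point (x_i, x_i^2) on the parabola y = x^2. All points are on the convex hull, and walking the hull gives them in sorted x-order. Since sorting requires Omega(n log n), so does planar convex hull.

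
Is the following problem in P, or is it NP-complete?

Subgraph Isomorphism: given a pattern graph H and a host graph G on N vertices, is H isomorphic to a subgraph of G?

This problem is NP-complete: generalizes Clique and Hamiltonian Path (pattern size is part of the input).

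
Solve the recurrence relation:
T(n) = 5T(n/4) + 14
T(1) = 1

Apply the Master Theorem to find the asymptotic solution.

a=5, b=4, f(n)=14. log_4(5) = 1.161. Case 1 of Master Theorem: T(n) = O(n^1.161).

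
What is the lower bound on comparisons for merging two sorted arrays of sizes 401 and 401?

Adversary argument: with sizes 401 and 401 (differing by at most 1), interleave the two arrays so that every consecutive pair in the output comes from different inputs. Then each of the 801 adjacent output pairs must be directly compared, or the algorithm cannot determine their relative order. So 801 comparisons are necessary; standard merge achieves this.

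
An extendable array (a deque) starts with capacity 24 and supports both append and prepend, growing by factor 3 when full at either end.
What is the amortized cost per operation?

Growth at either end copies all elements; capacities form a geometric sequence with ratio 3, so total copy cost over n operations is O(n) (two geometric series). Amortized O(1).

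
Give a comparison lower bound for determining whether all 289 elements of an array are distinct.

In the algebraic decision-tree model, the YES region for element distinctness on 289 elements has 289! connected components (one per ordering). Ben-Or's theorem then gives a lower bound of Omega(log(n!)) = Omega(n log n).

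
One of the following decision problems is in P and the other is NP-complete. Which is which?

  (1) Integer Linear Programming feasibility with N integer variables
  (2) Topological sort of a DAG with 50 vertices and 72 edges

(1) is NP-complete: ILP feasibility is NP-complete (LP relaxation is in P).
(2) is P: DFS-based topological sort runs in O(V+E).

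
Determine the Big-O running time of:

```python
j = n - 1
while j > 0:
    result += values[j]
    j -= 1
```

Time complexity: O(n).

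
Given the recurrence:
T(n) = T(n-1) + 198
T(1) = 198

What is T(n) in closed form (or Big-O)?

Unrolling: T(n) = T(n-1) + 198 = T(n-2) + 2*198 = ... = T(1) + (n-1)*198 = 198 + (n-1)*198 = 198n.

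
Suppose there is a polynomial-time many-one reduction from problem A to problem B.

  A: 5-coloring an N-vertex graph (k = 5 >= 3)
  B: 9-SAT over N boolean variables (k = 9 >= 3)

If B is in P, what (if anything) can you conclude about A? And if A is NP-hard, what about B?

A poly-time reduction A <=_p B means any A-instance can be transformed to a B-instance in poly time.
If B is in P: compose the reduction with B's poly-time algorithm to solve A in poly time, so A is in P.
If A is NP-hard: every NP problem reduces to A, which reduces to B; composing reductions, every NP problem reduces to B, so B is NP-hard.
(Here in fact A is NP-complete and B is NP-complete.)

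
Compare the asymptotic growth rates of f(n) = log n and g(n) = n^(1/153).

g(n) = n^(1/153) grows faster: any positive power of n dominates log n.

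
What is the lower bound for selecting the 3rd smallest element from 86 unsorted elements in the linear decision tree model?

Selecting the 3rd smallest of 86 elements requires Omega(n) comparisons. Every element must be compared at least once. The BFPRT algorithm achieves O(n), making this tight.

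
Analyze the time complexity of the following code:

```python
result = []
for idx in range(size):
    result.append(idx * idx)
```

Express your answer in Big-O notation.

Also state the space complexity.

Time complexity: O(n).
Space complexity: O(n).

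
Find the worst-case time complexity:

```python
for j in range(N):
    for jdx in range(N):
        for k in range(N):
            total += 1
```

Time complexity: O(n^3).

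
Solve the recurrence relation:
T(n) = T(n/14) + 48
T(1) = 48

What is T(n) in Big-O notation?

Each step divides n by 14 and adds 48. After log_14(n) steps, T(n) = O(log n).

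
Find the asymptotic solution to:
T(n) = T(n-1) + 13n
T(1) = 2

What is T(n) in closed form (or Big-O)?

Unrolling: T(n) = 2 + 13*(2 + 3 + ... + n) = 2 + 13*(n(n+1)/2 - 1) = O(n^2).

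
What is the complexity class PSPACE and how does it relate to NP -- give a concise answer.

PSPACE is the class of problems solvable with polynomial space. NP is a subset of PSPACE (a poly-space machine can enumerate all certificates). PSPACE-complete problems include QBF (quantified Boolean formulas) and generalized games. It is unknown whether NP = PSPACE.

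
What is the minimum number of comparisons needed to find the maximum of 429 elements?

Finding the maximum requires 428 comparisons. Each comparison eliminates exactly one candidate. With 429 candidates, we need 428 eliminations.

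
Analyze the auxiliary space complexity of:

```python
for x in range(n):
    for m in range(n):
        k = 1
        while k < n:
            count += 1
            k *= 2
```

Space complexity: O(1).
Only a constant amount of auxiliary storage is used; nothing grows with n.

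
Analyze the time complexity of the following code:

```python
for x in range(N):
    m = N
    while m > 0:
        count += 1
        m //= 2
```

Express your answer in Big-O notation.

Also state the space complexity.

Time complexity: O(n log n).
Space complexity: O(1).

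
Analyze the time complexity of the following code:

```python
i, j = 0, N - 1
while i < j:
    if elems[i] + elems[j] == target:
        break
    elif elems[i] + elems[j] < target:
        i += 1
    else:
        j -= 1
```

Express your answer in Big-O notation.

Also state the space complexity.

Time complexity: O(n).
Space complexity: O(1).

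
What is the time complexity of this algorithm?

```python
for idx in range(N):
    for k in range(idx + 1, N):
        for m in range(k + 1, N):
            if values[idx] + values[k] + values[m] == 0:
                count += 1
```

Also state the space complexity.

Time complexity: O(n^3).
Space complexity: O(1).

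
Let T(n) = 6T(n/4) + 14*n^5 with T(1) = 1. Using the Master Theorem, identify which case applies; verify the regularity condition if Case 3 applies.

a=6, b=4, f(n)=14*n^5.
log_4(6) = 1.292 < 5.
f(n) = Omega(n^(1.292+epsilon)) for some epsilon > 0, so Case 3 is the candidate.
Regularity: a*f(n/b) = 6*14*(n/4)^5 = (6/1024)*14*n^5 <= c*f(n) with c = 6/1024 < 1. Satisfied.
Case 3: T(n) = Theta(n^5).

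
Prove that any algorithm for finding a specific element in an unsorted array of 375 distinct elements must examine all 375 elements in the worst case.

Adversary argument: if the algorithm examines fewer than 375 elements, the adversary places the target in an unexamined position. The algorithm cannot distinguish 'not present' from 'in unexamined position'.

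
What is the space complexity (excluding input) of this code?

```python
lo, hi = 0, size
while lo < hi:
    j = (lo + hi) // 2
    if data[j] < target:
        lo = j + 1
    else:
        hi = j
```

Space complexity: O(1).
Only a constant amount of auxiliary storage is used; nothing grows with n.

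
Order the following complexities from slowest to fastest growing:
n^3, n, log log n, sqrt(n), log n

Ordered by growth rate: log log n < log n < sqrt(n) < n < n^3.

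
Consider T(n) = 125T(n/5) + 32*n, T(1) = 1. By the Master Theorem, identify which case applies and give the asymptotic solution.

a=125, b=5, f(n)=32*n.
log_5(125) = 3 > 1.
Since f(n) = O(n^1) is polynomially smaller than n^3, Case 1 applies.
T(n) = Theta(n^3).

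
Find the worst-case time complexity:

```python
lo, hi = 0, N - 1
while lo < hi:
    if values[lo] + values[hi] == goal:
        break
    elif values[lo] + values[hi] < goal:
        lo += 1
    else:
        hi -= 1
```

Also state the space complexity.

Time complexity: O(n).
Space complexity: O(1).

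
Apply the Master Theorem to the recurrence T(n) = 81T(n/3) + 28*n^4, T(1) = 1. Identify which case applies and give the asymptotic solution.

a=81, b=3, f(n)=28*n^4.
log_3(81) = 4, so n^(log_b(a)) = n^4.
f(n) = Theta(n^4), so Case 2 applies.
T(n) = Theta(n^4 log n).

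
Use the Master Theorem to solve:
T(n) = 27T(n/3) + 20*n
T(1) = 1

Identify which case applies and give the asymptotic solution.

a=27, b=3, f(n)=20*n.
log_3(27) = 3 > 1.
Since f(n) = O(n^1) is polynomially smaller than n^3, Case 1 applies.
T(n) = Theta(n^3).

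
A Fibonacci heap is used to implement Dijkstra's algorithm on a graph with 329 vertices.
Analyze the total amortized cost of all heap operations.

Dijkstra performs 329 insert, 329 extract-min, and at most E decrease-key operations. With Fibonacci heap: insert O(1) amortized, extract-min O(log n) amortized, decrease-key O(1) amortized. Total with n = 329: O(n * 1 + n * log n + E * 1) = O(n log n + E).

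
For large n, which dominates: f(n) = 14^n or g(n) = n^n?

g(n) = n^n grows faster: n^n / 14^n = (n/14)^n -> infinity once n > 14.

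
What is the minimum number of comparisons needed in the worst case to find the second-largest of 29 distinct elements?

Lower bound: finding the max needs 29-1 comparisons. By the adversary weight-doubling argument, the max must personally win >= ceil(log_2(29)) = 5 comparisons; the 2nd-largest is among those 5 losers, needing 5-1 more comparisons. Total >= 29-1 + 5-1 = 32. A balanced knockout tournament achieves this.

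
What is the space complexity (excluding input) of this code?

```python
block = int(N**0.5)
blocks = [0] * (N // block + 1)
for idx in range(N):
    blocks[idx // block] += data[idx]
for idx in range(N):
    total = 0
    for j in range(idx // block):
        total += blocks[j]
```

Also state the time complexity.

Space complexity: O(sqrt(n)).
Storage scales with sqrt(n).
Time complexity: O(n * sqrt(n)).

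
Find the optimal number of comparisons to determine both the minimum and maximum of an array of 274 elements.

Naive approach: 546 comparisons (273 for max + 273 for min).
Optimal: Compare elements in pairs first (floor(n/2) = 137 comparisons), then find max among winners and min among losers (136 comparisons each).
Total: ceil(3n/2) - 2 = 409 comparisons. An adversary argument shows this is also a lower bound.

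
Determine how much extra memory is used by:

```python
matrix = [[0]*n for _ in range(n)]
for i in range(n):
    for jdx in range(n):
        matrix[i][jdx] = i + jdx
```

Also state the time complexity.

Space complexity: O(n^2).
A 2D structure of size n x n is allocated.
Time complexity: O(n^2).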